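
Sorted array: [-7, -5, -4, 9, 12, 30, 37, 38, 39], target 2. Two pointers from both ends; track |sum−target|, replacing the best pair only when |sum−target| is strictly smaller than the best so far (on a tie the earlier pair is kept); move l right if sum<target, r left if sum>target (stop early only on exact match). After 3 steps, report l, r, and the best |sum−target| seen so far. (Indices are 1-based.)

l=1, r=6, best |Δ|=28

[1,9] -7+39=32 d=30 * → r--
[1,8] -7+38=31 d=29 * → r--
[1,7] -7+37=30 d=28 * → r--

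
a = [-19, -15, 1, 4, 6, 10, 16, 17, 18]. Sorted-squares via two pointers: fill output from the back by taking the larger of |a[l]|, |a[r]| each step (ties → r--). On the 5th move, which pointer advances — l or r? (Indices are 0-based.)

[0,8] |-19|>|18| out[8]=361 → l++
[1,8] |-15|<=|18| out[7]=324 → r--
[1,7] |-15|<=|17| out[6]=289 → r--
[1,6] |-15|<=|16| out[5]=256 → r--
[1,5] |-15|>|10| out[4]=225 → l++

l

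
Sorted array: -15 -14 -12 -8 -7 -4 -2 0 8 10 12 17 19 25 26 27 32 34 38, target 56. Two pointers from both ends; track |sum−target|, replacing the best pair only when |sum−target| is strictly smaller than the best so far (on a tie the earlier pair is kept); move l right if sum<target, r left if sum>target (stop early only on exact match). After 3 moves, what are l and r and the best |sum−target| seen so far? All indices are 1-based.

l=4, r=19, best |Δ|=30

[1,19] -15+38=23 d=33 * → l++
[2,19] -14+38=24 d=32 * → l++
[3,19] -12+38=26 d=30 * → l++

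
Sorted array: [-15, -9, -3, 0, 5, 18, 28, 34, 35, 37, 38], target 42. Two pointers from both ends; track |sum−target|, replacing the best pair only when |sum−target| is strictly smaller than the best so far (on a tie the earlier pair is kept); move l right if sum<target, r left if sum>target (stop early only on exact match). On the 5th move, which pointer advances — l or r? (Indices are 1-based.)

l=1 r=11: -15+38=23 d=19 *, l++
l=2 r=11: -9+38=29 d=13 *, l++
l=3 r=11: -3+38=35 d=7 *, l++
l=4 r=11: 0+38=38 d=4 *, l++
l=5 r=11: 5+38=43 d=1 *, r--

r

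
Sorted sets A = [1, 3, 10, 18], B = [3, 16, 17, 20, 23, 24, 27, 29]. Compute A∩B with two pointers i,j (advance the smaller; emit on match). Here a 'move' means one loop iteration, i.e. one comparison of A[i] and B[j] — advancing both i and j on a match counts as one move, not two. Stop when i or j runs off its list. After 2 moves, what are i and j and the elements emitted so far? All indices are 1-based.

[i=1,j=1] 1<3 → i++
[i=2,j=1] 3==3 emit → i++,j++

i=3, j=2, emitted=[3]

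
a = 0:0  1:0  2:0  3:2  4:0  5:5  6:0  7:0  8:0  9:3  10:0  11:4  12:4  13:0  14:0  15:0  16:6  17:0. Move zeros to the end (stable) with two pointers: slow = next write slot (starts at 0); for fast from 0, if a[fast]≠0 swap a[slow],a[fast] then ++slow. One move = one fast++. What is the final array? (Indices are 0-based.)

slow=0 fast=0: a[fast]=0, fast++
slow=0 fast=1: a[fast]=0, fast++
slow=0 fast=2: a[fast]=0, fast++
slow=0 fast=3: a[fast]=2≠0 swap→a[0]=2, slow++,fast++
slow=1 fast=4: a[fast]=0, fast++
slow=1 fast=5: a[fast]=5≠0 swap→a[1]=5, slow++,fast++
slow=2 fast=6: a[fast]=0, fast++
slow=2 fast=7: a[fast]=0, fast++
slow=2 fast=8: a[fast]=0, fast++
slow=2 fast=9: a[fast]=3≠0 swap→a[2]=3, slow++,fast++
slow=3 fast=10: a[fast]=0, fast++
slow=3 fast=11: a[fast]=4≠0 swap→a[3]=4, slow++,fast++
slow=4 fast=12: a[fast]=4≠0 swap→a[4]=4, slow++,fast++
slow=5 fast=13: a[fast]=0, fast++
slow=5 fast=14: a[fast]=0, fast++
slow=5 fast=15: a[fast]=0, fast++
slow=5 fast=16: a[fast]=6≠0 swap→a[5]=6, slow++,fast++
slow=6 fast=17: a[fast]=0, fast++

[2, 5, 3, 4, 4, 6, 0, 0, 0, 0, 0, 0, 0, 0, 0, 0, 0, 0]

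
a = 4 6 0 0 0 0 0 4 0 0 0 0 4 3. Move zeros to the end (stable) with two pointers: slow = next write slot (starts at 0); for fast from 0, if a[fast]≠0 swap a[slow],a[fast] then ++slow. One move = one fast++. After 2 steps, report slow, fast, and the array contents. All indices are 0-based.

slow=2, fast=2, a=[4, 6, 0, 0, 0, 0, 0, 4, 0, 0, 0, 0, 4, 3]

(s=0,f=0) a[fast]=4≠0 swap→a[0]=4 → slow++,fast++
(s=1,f=1) a[fast]=6≠0 swap→a[1]=6 → slow++,fast++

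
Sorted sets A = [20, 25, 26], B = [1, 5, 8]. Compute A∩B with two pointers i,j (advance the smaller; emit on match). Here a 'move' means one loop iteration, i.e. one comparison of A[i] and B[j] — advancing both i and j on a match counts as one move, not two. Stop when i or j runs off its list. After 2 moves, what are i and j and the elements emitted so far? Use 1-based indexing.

i=1, j=3, emitted=[]

[i=1,j=1] 20>1 → j++
[i=1,j=2] 20>5 → j++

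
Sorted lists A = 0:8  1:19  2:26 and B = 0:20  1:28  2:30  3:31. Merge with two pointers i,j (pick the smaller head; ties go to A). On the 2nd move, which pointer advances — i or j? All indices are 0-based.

i

i=0 j=0: A[i]=8<=B[j]=20 take 8, i++
i=1 j=0: A[i]=19<=B[j]=20 take 19, i++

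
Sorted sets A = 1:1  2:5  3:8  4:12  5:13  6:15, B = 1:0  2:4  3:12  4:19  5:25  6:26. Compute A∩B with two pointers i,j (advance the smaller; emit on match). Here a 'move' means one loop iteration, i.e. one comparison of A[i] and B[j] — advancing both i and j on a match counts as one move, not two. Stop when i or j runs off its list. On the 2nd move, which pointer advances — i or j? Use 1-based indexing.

i=1 j=1: 1>0, j++
i=1 j=2: 1<4, i++

i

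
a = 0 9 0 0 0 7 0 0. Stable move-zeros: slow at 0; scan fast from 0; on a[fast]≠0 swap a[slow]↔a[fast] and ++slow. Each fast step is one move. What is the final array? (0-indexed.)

(s=0,f=0) a[fast]=0 → fast++
(s=0,f=1) a[fast]=9≠0 swap→a[0]=9 → slow++,fast++
(s=1,f=2) a[fast]=0 → fast++
(s=1,f=3) a[fast]=0 → fast++
(s=1,f=4) a[fast]=0 → fast++
(s=1,f=5) a[fast]=7≠0 swap→a[1]=7 → slow++,fast++
(s=2,f=6) a[fast]=0 → fast++
(s=2,f=7) a[fast]=0 → fast++

[9, 7, 0, 0, 0, 0, 0, 0]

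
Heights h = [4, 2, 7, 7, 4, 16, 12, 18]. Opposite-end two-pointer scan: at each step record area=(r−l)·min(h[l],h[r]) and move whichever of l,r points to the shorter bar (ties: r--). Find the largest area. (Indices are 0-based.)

max area = 35

[0,7] min(4,18)*7=28 best=28 * → l++
[1,7] min(2,18)*6=12 best=28 → l++
[2,7] min(7,18)*5=35 best=35 * → l++
[3,7] min(7,18)*4=28 best=35 → l++
[4,7] min(4,18)*3=12 best=35 → l++
[5,7] min(16,18)*2=32 best=35 → l++
[6,7] min(12,18)*1=12 best=35 → l++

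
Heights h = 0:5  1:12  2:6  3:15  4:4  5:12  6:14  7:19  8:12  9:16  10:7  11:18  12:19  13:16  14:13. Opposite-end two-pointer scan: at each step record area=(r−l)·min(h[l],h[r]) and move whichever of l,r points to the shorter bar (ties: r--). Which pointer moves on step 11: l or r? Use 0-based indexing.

l=0 r=14: min(5,13)*14=70 best=70 *, l++
l=1 r=14: min(12,13)*13=156 best=156 *, l++
l=2 r=14: min(6,13)*12=72 best=156, l++
l=3 r=14: min(15,13)*11=143 best=156, r--
l=3 r=13: min(15,16)*10=150 best=156, l++
l=4 r=13: min(4,16)*9=36 best=156, l++
l=5 r=13: min(12,16)*8=96 best=156, l++
l=6 r=13: min(14,16)*7=98 best=156, l++
l=7 r=13: min(19,16)*6=96 best=156, r--
l=7 r=12: min(19,19)*5=95 best=156, r--
l=7 r=11: min(19,18)*4=72 best=156, r--

r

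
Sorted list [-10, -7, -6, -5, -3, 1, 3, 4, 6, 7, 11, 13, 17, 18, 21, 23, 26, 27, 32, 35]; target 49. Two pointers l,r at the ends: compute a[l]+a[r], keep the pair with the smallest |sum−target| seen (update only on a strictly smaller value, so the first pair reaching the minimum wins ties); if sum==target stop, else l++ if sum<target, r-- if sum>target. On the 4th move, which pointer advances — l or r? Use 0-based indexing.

l

[0,19] -10+35=25 d=24 * → l++
[1,19] -7+35=28 d=21 * → l++
[2,19] -6+35=29 d=20 * → l++
[3,19] -5+35=30 d=19 * → l++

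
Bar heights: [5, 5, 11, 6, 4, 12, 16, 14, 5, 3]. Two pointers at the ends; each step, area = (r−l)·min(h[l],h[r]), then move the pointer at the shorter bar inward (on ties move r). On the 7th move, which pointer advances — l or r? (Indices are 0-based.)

l

[0,9] min(5,3)*9=27 best=27 * → r--
[0,8] min(5,5)*8=40 best=40 * → r--
[0,7] min(5,14)*7=35 best=40 → l++
[1,7] min(5,14)*6=30 best=40 → l++
[2,7] min(11,14)*5=55 best=55 * → l++
[3,7] min(6,14)*4=24 best=55 → l++
[4,7] min(4,14)*3=12 best=55 → l++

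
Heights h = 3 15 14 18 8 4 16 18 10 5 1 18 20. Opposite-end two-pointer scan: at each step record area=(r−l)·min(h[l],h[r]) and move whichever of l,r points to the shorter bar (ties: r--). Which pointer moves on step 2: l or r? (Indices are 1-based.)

l

[1,13] min(3,20)*12=36 best=36 * → l++
[2,13] min(15,20)*11=165 best=165 * → l++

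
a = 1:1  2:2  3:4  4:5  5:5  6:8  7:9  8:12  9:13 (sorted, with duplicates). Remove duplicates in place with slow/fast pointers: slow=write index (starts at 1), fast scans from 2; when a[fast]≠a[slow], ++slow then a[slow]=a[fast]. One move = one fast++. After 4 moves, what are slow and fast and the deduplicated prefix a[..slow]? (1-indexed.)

(s=1,f=2) a[fast]=2≠a[slow]=1 write a[2]=2 → slow++,fast++
(s=2,f=3) a[fast]=4≠a[slow]=2 write a[3]=4 → slow++,fast++
(s=3,f=4) a[fast]=5≠a[slow]=4 write a[4]=5 → slow++,fast++
(s=4,f=5) a[fast]=5=a[slow] dup → fast++

slow=4, fast=6, prefix=[1, 2, 4, 5]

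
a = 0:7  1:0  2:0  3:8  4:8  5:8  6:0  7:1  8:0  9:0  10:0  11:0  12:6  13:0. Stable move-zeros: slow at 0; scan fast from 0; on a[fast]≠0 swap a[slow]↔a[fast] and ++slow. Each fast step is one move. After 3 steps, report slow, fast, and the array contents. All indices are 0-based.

(s=0,f=0) a[fast]=7≠0 swap→a[0]=7 → slow++,fast++
(s=1,f=1) a[fast]=0 → fast++
(s=1,f=2) a[fast]=0 → fast++

slow=1, fast=3, a=[7, 0, 0, 8, 8, 8, 0, 1, 0, 0, 0, 0, 6, 0]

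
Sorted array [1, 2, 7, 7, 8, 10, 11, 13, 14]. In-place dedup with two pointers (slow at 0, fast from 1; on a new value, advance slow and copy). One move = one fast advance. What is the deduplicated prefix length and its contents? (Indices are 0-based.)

length 8; prefix = [1, 2, 7, 8, 10, 11, 13, 14]

(s=0,f=1) a[fast]=2≠a[slow]=1 write a[1]=2 → slow++,fast++
(s=1,f=2) a[fast]=7≠a[slow]=2 write a[2]=7 → slow++,fast++
(s=2,f=3) a[fast]=7=a[slow] dup → fast++
(s=2,f=4) a[fast]=8≠a[slow]=7 write a[3]=8 → slow++,fast++
(s=3,f=5) a[fast]=10≠a[slow]=8 write a[4]=10 → slow++,fast++
(s=4,f=6) a[fast]=11≠a[slow]=10 write a[5]=11 → slow++,fast++
(s=5,f=7) a[fast]=13≠a[slow]=11 write a[6]=13 → slow++,fast++
(s=6,f=8) a[fast]=14≠a[slow]=13 write a[7]=14 → slow++,fast++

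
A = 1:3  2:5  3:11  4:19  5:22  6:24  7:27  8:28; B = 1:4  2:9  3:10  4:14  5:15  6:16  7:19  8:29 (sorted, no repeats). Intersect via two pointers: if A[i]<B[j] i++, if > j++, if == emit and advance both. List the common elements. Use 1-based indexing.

[i=1,j=1] 3<4 → i++
[i=2,j=1] 5>4 → j++
[i=2,j=2] 5<9 → i++
[i=3,j=2] 11>9 → j++
[i=3,j=3] 11>10 → j++
[i=3,j=4] 11<14 → i++
[i=4,j=4] 19>14 → j++
[i=4,j=5] 19>15 → j++
[i=4,j=6] 19>16 → j++
[i=4,j=7] 19==19 emit → i++,j++
[i=5,j=8] 22<29 → i++
[i=6,j=8] 24<29 → i++
[i=7,j=8] 27<29 → i++
[i=8,j=8] 28<29 → i++

intersection = [19]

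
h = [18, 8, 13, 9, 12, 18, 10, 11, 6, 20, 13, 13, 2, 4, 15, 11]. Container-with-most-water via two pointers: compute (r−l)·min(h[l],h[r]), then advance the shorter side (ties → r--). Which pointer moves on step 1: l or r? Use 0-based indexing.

l=0 r=15: min(18,11)*15=165 best=165 *, r--

r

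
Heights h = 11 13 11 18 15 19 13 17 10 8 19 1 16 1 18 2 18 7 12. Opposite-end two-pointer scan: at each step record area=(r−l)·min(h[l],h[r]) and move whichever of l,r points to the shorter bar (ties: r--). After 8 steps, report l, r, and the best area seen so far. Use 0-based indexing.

[0,18] min(11,12)*18=198 best=198 * → l++
[1,18] min(13,12)*17=204 best=204 * → r--
[1,17] min(13,7)*16=112 best=204 → r--
[1,16] min(13,18)*15=195 best=204 → l++
[2,16] min(11,18)*14=154 best=204 → l++
[3,16] min(18,18)*13=234 best=234 * → r--
[3,15] min(18,2)*12=24 best=234 → r--
[3,14] min(18,18)*11=198 best=234 → r--

l=3, r=13, best area=234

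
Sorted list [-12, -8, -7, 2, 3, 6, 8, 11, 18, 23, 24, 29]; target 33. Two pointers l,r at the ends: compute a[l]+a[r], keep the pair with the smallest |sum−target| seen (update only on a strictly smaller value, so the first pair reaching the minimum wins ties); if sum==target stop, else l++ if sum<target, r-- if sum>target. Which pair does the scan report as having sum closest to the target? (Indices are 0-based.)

l=0 r=11: -12+29=17 d=16 *, l++
l=1 r=11: -8+29=21 d=12 *, l++
l=2 r=11: -7+29=22 d=11 *, l++
l=3 r=11: 2+29=31 d=2 *, l++
l=4 r=11: 3+29=32 d=1 *, l++
l=5 r=11: 6+29=35 d=2, r--
l=5 r=10: 6+24=30 d=3, l++
l=6 r=10: 8+24=32 d=1, l++
l=7 r=10: 11+24=35 d=2, r--
l=7 r=9: 11+23=34 d=1, r--
l=7 r=8: 11+18=29 d=4, l++

pair (3, 29) with sum 32 (|Δ|=1)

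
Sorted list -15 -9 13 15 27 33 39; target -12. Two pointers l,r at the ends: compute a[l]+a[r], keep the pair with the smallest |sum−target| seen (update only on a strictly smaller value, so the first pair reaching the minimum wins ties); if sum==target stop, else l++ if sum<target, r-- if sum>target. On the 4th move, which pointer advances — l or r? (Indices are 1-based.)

r

l=1 r=7: -15+39=24 d=36 *, r--
l=1 r=6: -15+33=18 d=30 *, r--
l=1 r=5: -15+27=12 d=24 *, r--
l=1 r=4: -15+15=0 d=12 *, r--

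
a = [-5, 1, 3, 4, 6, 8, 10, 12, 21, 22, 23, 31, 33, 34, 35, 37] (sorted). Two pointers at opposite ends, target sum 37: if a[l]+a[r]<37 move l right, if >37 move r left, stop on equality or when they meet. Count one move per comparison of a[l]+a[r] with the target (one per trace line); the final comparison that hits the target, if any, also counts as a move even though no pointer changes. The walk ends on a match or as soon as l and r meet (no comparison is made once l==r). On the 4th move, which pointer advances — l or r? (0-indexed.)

l=0 r=15: -5+37=32 <37, l++
l=1 r=15: 1+37=38 >37, r--
l=1 r=14: 1+35=36 <37, l++
l=2 r=14: 3+35=38 >37, r--

r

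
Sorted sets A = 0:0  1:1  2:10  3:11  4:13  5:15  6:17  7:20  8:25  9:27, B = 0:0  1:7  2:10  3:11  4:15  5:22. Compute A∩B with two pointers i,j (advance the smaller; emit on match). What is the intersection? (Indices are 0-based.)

i=0 j=0: 0==0 emit, i++,j++
i=1 j=1: 1<7, i++
i=2 j=1: 10>7, j++
i=2 j=2: 10==10 emit, i++,j++
i=3 j=3: 11==11 emit, i++,j++
i=4 j=4: 13<15, i++
i=5 j=4: 15==15 emit, i++,j++
i=6 j=5: 17<22, i++
i=7 j=5: 20<22, i++
i=8 j=5: 25>22, j++

intersection = [0, 10, 11, 15]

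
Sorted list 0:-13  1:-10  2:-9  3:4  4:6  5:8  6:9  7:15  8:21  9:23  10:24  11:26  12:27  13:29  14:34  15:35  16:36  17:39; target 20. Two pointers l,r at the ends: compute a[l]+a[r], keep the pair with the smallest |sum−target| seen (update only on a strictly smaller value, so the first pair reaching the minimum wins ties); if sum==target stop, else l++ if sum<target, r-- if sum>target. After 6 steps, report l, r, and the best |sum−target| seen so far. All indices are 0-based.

l=2, r=13, best |Δ|=1

[0,17] -13+39=26 d=6 * → r--
[0,16] -13+36=23 d=3 * → r--
[0,15] -13+35=22 d=2 * → r--
[0,14] -13+34=21 d=1 * → r--
[0,13] -13+29=16 d=4 → l++
[1,13] -10+29=19 d=1 → l++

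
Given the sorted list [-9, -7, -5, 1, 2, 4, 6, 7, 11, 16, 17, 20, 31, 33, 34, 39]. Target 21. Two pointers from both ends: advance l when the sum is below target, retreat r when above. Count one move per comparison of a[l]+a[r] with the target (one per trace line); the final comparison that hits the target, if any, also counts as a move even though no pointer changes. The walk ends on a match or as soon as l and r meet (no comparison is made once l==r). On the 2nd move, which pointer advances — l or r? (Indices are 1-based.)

r

[1,16] -9+39=30 >21 → r--
[1,15] -9+34=25 >21 → r--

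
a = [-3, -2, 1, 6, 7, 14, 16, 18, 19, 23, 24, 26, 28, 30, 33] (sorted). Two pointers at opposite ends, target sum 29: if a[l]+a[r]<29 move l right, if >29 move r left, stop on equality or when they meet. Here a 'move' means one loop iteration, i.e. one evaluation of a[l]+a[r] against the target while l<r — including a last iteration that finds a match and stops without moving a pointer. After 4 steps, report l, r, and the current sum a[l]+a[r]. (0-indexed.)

l=0 r=14: -3+33=30 >29, r--
l=0 r=13: -3+30=27 <29, l++
l=1 r=13: -2+30=28 <29, l++
l=2 r=13: 1+30=31 >29, r--

l=2, r=12, sum=29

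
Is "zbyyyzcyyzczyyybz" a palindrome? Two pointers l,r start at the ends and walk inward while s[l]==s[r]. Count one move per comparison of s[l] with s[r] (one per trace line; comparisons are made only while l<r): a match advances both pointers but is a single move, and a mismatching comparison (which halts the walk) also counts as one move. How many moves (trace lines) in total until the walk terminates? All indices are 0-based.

[0,16] 'z'=='z' → l++,r--
[1,15] 'b'=='b' → l++,r--
[2,14] 'y'=='y' → l++,r--
[3,13] 'y'=='y' → l++,r--
[4,12] 'y'=='y' → l++,r--
[5,11] 'z'=='z' → l++,r--
[6,10] 'c'=='c' → l++,r--
[7,9] 'y'!='z' → stop

8 moves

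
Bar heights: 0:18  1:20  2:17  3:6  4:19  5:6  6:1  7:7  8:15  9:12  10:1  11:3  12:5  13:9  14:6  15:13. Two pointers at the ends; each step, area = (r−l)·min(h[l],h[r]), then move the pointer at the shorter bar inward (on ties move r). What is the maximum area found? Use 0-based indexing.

max area = 195

[0,15] min(18,13)*15=195 best=195 * → r--
[0,14] min(18,6)*14=84 best=195 → r--
[0,13] min(18,9)*13=117 best=195 → r--
[0,12] min(18,5)*12=60 best=195 → r--
[0,11] min(18,3)*11=33 best=195 → r--
[0,10] min(18,1)*10=10 best=195 → r--
[0,9] min(18,12)*9=108 best=195 → r--
[0,8] min(18,15)*8=120 best=195 → r--
[0,7] min(18,7)*7=49 best=195 → r--
[0,6] min(18,1)*6=6 best=195 → r--
[0,5] min(18,6)*5=30 best=195 → r--
[0,4] min(18,19)*4=72 best=195 → l++
[1,4] min(20,19)*3=57 best=195 → r--
[1,3] min(20,6)*2=12 best=195 → r--
[1,2] min(20,17)*1=17 best=195 → r--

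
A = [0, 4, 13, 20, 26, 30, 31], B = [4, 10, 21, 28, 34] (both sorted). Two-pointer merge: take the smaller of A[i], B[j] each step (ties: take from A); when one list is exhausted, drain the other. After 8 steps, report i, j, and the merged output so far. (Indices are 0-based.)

[i=0,j=0] A[i]=0<=B[j]=4 take 0 → i++
[i=1,j=0] A[i]=4<=B[j]=4 take 4 → i++
[i=2,j=0] A[i]=13>B[j]=4 take 4 → j++
[i=2,j=1] A[i]=13>B[j]=10 take 10 → j++
[i=2,j=2] A[i]=13<=B[j]=21 take 13 → i++
[i=3,j=2] A[i]=20<=B[j]=21 take 20 → i++
[i=4,j=2] A[i]=26>B[j]=21 take 21 → j++
[i=4,j=3] A[i]=26<=B[j]=28 take 26 → i++

i=5, j=3, merged so far=[0, 4, 4, 10, 13, 20, 21, 26]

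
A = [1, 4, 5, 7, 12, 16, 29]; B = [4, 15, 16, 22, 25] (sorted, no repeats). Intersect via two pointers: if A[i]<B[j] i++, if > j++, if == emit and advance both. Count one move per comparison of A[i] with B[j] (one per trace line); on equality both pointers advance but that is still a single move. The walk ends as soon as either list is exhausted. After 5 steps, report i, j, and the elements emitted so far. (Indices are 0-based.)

i=0 j=0: 1<4, i++
i=1 j=0: 4==4 emit, i++,j++
i=2 j=1: 5<15, i++
i=3 j=1: 7<15, i++
i=4 j=1: 12<15, i++

i=5, j=1, emitted=[4]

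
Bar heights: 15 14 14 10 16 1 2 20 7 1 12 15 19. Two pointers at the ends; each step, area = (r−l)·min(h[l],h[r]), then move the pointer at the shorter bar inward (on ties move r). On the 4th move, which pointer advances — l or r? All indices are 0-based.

l

l=0 r=12: min(15,19)*12=180 best=180 *, l++
l=1 r=12: min(14,19)*11=154 best=180, l++
l=2 r=12: min(14,19)*10=140 best=180, l++
l=3 r=12: min(10,19)*9=90 best=180, l++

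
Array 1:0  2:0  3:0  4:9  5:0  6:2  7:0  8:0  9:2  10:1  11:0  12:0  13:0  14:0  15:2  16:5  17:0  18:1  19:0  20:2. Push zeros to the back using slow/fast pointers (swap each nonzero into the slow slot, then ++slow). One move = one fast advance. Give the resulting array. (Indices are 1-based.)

slow=1 fast=1: a[fast]=0, fast++
slow=1 fast=2: a[fast]=0, fast++
slow=1 fast=3: a[fast]=0, fast++
slow=1 fast=4: a[fast]=9≠0 swap→a[1]=9, slow++,fast++
slow=2 fast=5: a[fast]=0, fast++
slow=2 fast=6: a[fast]=2≠0 swap→a[2]=2, slow++,fast++
slow=3 fast=7: a[fast]=0, fast++
slow=3 fast=8: a[fast]=0, fast++
slow=3 fast=9: a[fast]=2≠0 swap→a[3]=2, slow++,fast++
slow=4 fast=10: a[fast]=1≠0 swap→a[4]=1, slow++,fast++
slow=5 fast=11: a[fast]=0, fast++
slow=5 fast=12: a[fast]=0, fast++
slow=5 fast=13: a[fast]=0, fast++
slow=5 fast=14: a[fast]=0, fast++
slow=5 fast=15: a[fast]=2≠0 swap→a[5]=2, slow++,fast++
slow=6 fast=16: a[fast]=5≠0 swap→a[6]=5, slow++,fast++
slow=7 fast=17: a[fast]=0, fast++
slow=7 fast=18: a[fast]=1≠0 swap→a[7]=1, slow++,fast++
slow=8 fast=19: a[fast]=0, fast++
slow=8 fast=20: a[fast]=2≠0 swap→a[8]=2, slow++,fast++

[9, 2, 2, 1, 2, 5, 1, 2, 0, 0, 0, 0, 0, 0, 0, 0, 0, 0, 0, 0]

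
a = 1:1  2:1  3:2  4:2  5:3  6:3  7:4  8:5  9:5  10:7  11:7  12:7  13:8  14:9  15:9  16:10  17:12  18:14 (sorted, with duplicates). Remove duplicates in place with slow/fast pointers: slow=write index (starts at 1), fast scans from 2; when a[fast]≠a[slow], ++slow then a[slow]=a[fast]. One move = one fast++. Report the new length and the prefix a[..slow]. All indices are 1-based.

length 11; prefix = [1, 2, 3, 4, 5, 7, 8, 9, 10, 12, 14]

(s=1,f=2) a[fast]=1=a[slow] dup → fast++
(s=1,f=3) a[fast]=2≠a[slow]=1 write a[2]=2 → slow++,fast++
(s=2,f=4) a[fast]=2=a[slow] dup → fast++
(s=2,f=5) a[fast]=3≠a[slow]=2 write a[3]=3 → slow++,fast++
(s=3,f=6) a[fast]=3=a[slow] dup → fast++
(s=3,f=7) a[fast]=4≠a[slow]=3 write a[4]=4 → slow++,fast++
(s=4,f=8) a[fast]=5≠a[slow]=4 write a[5]=5 → slow++,fast++
(s=5,f=9) a[fast]=5=a[slow] dup → fast++
(s=5,f=10) a[fast]=7≠a[slow]=5 write a[6]=7 → slow++,fast++
(s=6,f=11) a[fast]=7=a[slow] dup → fast++
(s=6,f=12) a[fast]=7=a[slow] dup → fast++
(s=6,f=13) a[fast]=8≠a[slow]=7 write a[7]=8 → slow++,fast++
(s=7,f=14) a[fast]=9≠a[slow]=8 write a[8]=9 → slow++,fast++
(s=8,f=15) a[fast]=9=a[slow] dup → fast++
(s=8,f=16) a[fast]=10≠a[slow]=9 write a[9]=10 → slow++,fast++
(s=9,f=17) a[fast]=12≠a[slow]=10 write a[10]=12 → slow++,fast++
(s=10,f=18) a[fast]=14≠a[slow]=12 write a[11]=14 → slow++,fast++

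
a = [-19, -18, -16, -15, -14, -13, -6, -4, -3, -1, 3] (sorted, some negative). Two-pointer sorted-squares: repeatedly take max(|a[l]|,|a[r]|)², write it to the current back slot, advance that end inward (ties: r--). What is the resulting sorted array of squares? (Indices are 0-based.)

[1, 9, 9, 16, 36, 169, 196, 225, 256, 324, 361]

l=0 r=10: |-19|>|3| out[10]=361, l++
l=1 r=10: |-18|>|3| out[9]=324, l++
l=2 r=10: |-16|>|3| out[8]=256, l++
l=3 r=10: |-15|>|3| out[7]=225, l++
l=4 r=10: |-14|>|3| out[6]=196, l++
l=5 r=10: |-13|>|3| out[5]=169, l++
l=6 r=10: |-6|>|3| out[4]=36, l++
l=7 r=10: |-4|>|3| out[3]=16, l++
l=8 r=10: |-3|<=|3| out[2]=9, r--
l=8 r=9: |-3|>|-1| out[1]=9, l++
l=9 r=9: |-1|<=|-1| out[0]=1, r--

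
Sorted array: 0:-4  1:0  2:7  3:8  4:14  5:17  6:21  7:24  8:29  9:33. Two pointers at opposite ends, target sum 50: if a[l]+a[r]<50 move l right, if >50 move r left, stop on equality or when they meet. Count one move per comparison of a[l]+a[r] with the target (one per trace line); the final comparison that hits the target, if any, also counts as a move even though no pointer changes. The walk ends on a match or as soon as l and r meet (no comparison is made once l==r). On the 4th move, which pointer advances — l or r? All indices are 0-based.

l

l=0 r=9: -4+33=29 <50, l++
l=1 r=9: 0+33=33 <50, l++
l=2 r=9: 7+33=40 <50, l++
l=3 r=9: 8+33=41 <50, l++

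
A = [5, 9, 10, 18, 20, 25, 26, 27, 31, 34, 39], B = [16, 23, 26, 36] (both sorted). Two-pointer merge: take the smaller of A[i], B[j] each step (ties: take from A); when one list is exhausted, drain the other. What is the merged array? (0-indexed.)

[5, 9, 10, 16, 18, 20, 23, 25, 26, 26, 27, 31, 34, 36, 39]

i=0 j=0: A[i]=5<=B[j]=16 take 5, i++
i=1 j=0: A[i]=9<=B[j]=16 take 9, i++
i=2 j=0: A[i]=10<=B[j]=16 take 10, i++
i=3 j=0: A[i]=18>B[j]=16 take 16, j++
i=3 j=1: A[i]=18<=B[j]=23 take 18, i++
i=4 j=1: A[i]=20<=B[j]=23 take 20, i++
i=5 j=1: A[i]=25>B[j]=23 take 23, j++
i=5 j=2: A[i]=25<=B[j]=26 take 25, i++
i=6 j=2: A[i]=26<=B[j]=26 take 26, i++
i=7 j=2: A[i]=27>B[j]=26 take 26, j++
i=7 j=3: A[i]=27<=B[j]=36 take 27, i++
i=8 j=3: A[i]=31<=B[j]=36 take 31, i++
i=9 j=3: A[i]=34<=B[j]=36 take 34, i++
i=10 j=3: A[i]=39>B[j]=36 take 36, j++
i=10 j=4: B done, take A[i]=39, i++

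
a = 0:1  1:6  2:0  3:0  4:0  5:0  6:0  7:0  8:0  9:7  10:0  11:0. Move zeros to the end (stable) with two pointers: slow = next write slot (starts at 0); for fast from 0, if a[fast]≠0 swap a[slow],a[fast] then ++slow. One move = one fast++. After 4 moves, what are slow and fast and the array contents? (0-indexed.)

slow=2, fast=4, a=[1, 6, 0, 0, 0, 0, 0, 0, 0, 7, 0, 0]

slow=0 fast=0: a[fast]=1≠0 swap→a[0]=1, slow++,fast++
slow=1 fast=1: a[fast]=6≠0 swap→a[1]=6, slow++,fast++
slow=2 fast=2: a[fast]=0, fast++
slow=2 fast=3: a[fast]=0, fast++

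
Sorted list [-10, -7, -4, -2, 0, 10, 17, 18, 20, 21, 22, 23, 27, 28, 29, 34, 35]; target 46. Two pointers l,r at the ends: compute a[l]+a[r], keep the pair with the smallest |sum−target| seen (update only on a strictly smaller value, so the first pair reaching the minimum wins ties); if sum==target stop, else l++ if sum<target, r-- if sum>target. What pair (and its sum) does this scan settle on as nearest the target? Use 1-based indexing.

l=1 r=17: -10+35=25 d=21 *, l++
l=2 r=17: -7+35=28 d=18 *, l++
l=3 r=17: -4+35=31 d=15 *, l++
l=4 r=17: -2+35=33 d=13 *, l++
l=5 r=17: 0+35=35 d=11 *, l++
l=6 r=17: 10+35=45 d=1 *, l++
l=7 r=17: 17+35=52 d=6, r--
l=7 r=16: 17+34=51 d=5, r--
l=7 r=15: 17+29=46 d=0 *, stop

pair (17, 29) with sum 46 (|Δ|=0)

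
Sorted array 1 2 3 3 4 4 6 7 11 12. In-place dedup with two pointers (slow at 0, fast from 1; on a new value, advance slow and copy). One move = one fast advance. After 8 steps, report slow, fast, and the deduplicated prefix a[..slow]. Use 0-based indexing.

(s=0,f=1) a[fast]=2≠a[slow]=1 write a[1]=2 → slow++,fast++
(s=1,f=2) a[fast]=3≠a[slow]=2 write a[2]=3 → slow++,fast++
(s=2,f=3) a[fast]=3=a[slow] dup → fast++
(s=2,f=4) a[fast]=4≠a[slow]=3 write a[3]=4 → slow++,fast++
(s=3,f=5) a[fast]=4=a[slow] dup → fast++
(s=3,f=6) a[fast]=6≠a[slow]=4 write a[4]=6 → slow++,fast++
(s=4,f=7) a[fast]=7≠a[slow]=6 write a[5]=7 → slow++,fast++
(s=5,f=8) a[fast]=11≠a[slow]=7 write a[6]=11 → slow++,fast++

slow=6, fast=9, prefix=[1, 2, 3, 4, 6, 7, 11]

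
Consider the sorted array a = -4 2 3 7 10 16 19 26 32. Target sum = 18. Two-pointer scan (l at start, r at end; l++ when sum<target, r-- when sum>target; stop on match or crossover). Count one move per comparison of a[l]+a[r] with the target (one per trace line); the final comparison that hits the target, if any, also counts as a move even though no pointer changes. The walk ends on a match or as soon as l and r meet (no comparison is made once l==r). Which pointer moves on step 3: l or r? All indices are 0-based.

[0,8] -4+32=28 >18 → r--
[0,7] -4+26=22 >18 → r--
[0,6] -4+19=15 <18 → l++

l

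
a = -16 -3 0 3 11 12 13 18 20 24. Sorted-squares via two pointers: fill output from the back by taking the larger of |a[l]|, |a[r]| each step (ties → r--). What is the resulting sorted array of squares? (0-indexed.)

[0,9] |-16|<=|24| out[9]=576 → r--
[0,8] |-16|<=|20| out[8]=400 → r--
[0,7] |-16|<=|18| out[7]=324 → r--
[0,6] |-16|>|13| out[6]=256 → l++
[1,6] |-3|<=|13| out[5]=169 → r--
[1,5] |-3|<=|12| out[4]=144 → r--
[1,4] |-3|<=|11| out[3]=121 → r--
[1,3] |-3|<=|3| out[2]=9 → r--
[1,2] |-3|>|0| out[1]=9 → l++
[2,2] |0|<=|0| out[0]=0 → r--

[0, 9, 9, 121, 144, 169, 256, 324, 400, 576]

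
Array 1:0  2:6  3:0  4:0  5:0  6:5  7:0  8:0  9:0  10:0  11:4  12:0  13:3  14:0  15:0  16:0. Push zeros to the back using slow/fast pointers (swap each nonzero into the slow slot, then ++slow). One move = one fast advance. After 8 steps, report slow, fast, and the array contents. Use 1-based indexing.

slow=3, fast=9, a=[6, 5, 0, 0, 0, 0, 0, 0, 0, 0, 4, 0, 3, 0, 0, 0]

(s=1,f=1) a[fast]=0 → fast++
(s=1,f=2) a[fast]=6≠0 swap→a[1]=6 → slow++,fast++
(s=2,f=3) a[fast]=0 → fast++
(s=2,f=4) a[fast]=0 → fast++
(s=2,f=5) a[fast]=0 → fast++
(s=2,f=6) a[fast]=5≠0 swap→a[2]=5 → slow++,fast++
(s=3,f=7) a[fast]=0 → fast++
(s=3,f=8) a[fast]=0 → fast++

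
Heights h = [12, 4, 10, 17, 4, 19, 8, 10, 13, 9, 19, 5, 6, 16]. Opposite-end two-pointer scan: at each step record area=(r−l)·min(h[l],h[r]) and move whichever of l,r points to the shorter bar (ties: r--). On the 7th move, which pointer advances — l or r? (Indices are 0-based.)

l

l=0 r=13: min(12,16)*13=156 best=156 *, l++
l=1 r=13: min(4,16)*12=48 best=156, l++
l=2 r=13: min(10,16)*11=110 best=156, l++
l=3 r=13: min(17,16)*10=160 best=160 *, r--
l=3 r=12: min(17,6)*9=54 best=160, r--
l=3 r=11: min(17,5)*8=40 best=160, r--
l=3 r=10: min(17,19)*7=119 best=160, l++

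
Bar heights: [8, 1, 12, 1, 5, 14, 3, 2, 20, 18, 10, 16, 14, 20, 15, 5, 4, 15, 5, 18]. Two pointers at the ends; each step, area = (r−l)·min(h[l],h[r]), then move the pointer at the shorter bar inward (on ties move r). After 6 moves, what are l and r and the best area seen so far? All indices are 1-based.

l=1 r=20: min(8,18)*19=152 best=152 *, l++
l=2 r=20: min(1,18)*18=18 best=152, l++
l=3 r=20: min(12,18)*17=204 best=204 *, l++
l=4 r=20: min(1,18)*16=16 best=204, l++
l=5 r=20: min(5,18)*15=75 best=204, l++
l=6 r=20: min(14,18)*14=196 best=204, l++

l=7, r=20, best area=204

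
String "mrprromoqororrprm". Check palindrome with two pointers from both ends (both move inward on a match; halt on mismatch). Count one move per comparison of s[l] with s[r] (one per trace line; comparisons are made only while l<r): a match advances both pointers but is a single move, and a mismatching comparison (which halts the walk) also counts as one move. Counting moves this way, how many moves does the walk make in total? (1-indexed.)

[1,17] 'm'=='m' → l++,r--
[2,16] 'r'=='r' → l++,r--
[3,15] 'p'=='p' → l++,r--
[4,14] 'r'=='r' → l++,r--
[5,13] 'r'=='r' → l++,r--
[6,12] 'o'=='o' → l++,r--
[7,11] 'm'!='r' → stop

7 moves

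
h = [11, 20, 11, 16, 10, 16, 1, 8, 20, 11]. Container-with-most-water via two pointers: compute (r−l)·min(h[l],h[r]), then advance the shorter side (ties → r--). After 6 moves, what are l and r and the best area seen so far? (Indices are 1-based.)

[1,10] min(11,11)*9=99 best=99 * → r--
[1,9] min(11,20)*8=88 best=99 → l++
[2,9] min(20,20)*7=140 best=140 * → r--
[2,8] min(20,8)*6=48 best=140 → r--
[2,7] min(20,1)*5=5 best=140 → r--
[2,6] min(20,16)*4=64 best=140 → r--

l=2, r=5, best area=140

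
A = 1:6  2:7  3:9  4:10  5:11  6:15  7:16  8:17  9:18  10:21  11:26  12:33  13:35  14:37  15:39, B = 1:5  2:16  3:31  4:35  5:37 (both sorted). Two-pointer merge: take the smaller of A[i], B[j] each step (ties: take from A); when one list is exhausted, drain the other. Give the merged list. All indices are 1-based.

[i=1,j=1] A[i]=6>B[j]=5 take 5 → j++
[i=1,j=2] A[i]=6<=B[j]=16 take 6 → i++
[i=2,j=2] A[i]=7<=B[j]=16 take 7 → i++
[i=3,j=2] A[i]=9<=B[j]=16 take 9 → i++
[i=4,j=2] A[i]=10<=B[j]=16 take 10 → i++
[i=5,j=2] A[i]=11<=B[j]=16 take 11 → i++
[i=6,j=2] A[i]=15<=B[j]=16 take 15 → i++
[i=7,j=2] A[i]=16<=B[j]=16 take 16 → i++
[i=8,j=2] A[i]=17>B[j]=16 take 16 → j++
[i=8,j=3] A[i]=17<=B[j]=31 take 17 → i++
[i=9,j=3] A[i]=18<=B[j]=31 take 18 → i++
[i=10,j=3] A[i]=21<=B[j]=31 take 21 → i++
[i=11,j=3] A[i]=26<=B[j]=31 take 26 → i++
[i=12,j=3] A[i]=33>B[j]=31 take 31 → j++
[i=12,j=4] A[i]=33<=B[j]=35 take 33 → i++
[i=13,j=4] A[i]=35<=B[j]=35 take 35 → i++
[i=14,j=4] A[i]=37>B[j]=35 take 35 → j++
[i=14,j=5] A[i]=37<=B[j]=37 take 37 → i++
[i=15,j=5] A[i]=39>B[j]=37 take 37 → j++
[i=15,j=6] B done, take A[i]=39 → i++

[5, 6, 7, 9, 10, 11, 15, 16, 16, 17, 18, 21, 26, 31, 33, 35, 35, 37, 37, 39]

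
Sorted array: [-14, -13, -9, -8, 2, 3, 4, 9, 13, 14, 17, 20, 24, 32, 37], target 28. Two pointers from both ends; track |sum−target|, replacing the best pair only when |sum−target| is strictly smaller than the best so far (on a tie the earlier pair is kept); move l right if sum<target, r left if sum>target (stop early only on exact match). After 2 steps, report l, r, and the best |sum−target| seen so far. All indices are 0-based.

l=2, r=14, best |Δ|=4

l=0 r=14: -14+37=23 d=5 *, l++
l=1 r=14: -13+37=24 d=4 *, l++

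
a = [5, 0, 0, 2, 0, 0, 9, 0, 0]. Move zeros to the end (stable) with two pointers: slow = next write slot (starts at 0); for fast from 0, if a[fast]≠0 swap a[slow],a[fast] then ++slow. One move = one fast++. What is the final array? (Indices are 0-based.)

(s=0,f=0) a[fast]=5≠0 swap→a[0]=5 → slow++,fast++
(s=1,f=1) a[fast]=0 → fast++
(s=1,f=2) a[fast]=0 → fast++
(s=1,f=3) a[fast]=2≠0 swap→a[1]=2 → slow++,fast++
(s=2,f=4) a[fast]=0 → fast++
(s=2,f=5) a[fast]=0 → fast++
(s=2,f=6) a[fast]=9≠0 swap→a[2]=9 → slow++,fast++
(s=3,f=7) a[fast]=0 → fast++
(s=3,f=8) a[fast]=0 → fast++

[5, 2, 9, 0, 0, 0, 0, 0, 0]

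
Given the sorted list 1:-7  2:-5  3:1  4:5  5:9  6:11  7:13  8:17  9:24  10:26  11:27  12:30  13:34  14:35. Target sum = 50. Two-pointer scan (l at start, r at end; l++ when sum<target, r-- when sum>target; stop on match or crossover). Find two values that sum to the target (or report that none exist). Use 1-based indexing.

(24, 26)

l=1 r=14: -7+35=28 <50, l++
l=2 r=14: -5+35=30 <50, l++
l=3 r=14: 1+35=36 <50, l++
l=4 r=14: 5+35=40 <50, l++
l=5 r=14: 9+35=44 <50, l++
l=6 r=14: 11+35=46 <50, l++
l=7 r=14: 13+35=48 <50, l++
l=8 r=14: 17+35=52 >50, r--
l=8 r=13: 17+34=51 >50, r--
l=8 r=12: 17+30=47 <50, l++
l=9 r=12: 24+30=54 >50, r--
l=9 r=11: 24+27=51 >50, r--
l=9 r=10: 24+26=50, found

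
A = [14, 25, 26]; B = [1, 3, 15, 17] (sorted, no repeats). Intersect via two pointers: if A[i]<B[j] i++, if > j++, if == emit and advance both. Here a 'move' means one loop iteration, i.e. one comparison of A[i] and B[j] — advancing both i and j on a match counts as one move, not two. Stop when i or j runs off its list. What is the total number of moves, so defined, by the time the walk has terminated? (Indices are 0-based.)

5 moves

[i=0,j=0] 14>1 → j++
[i=0,j=1] 14>3 → j++
[i=0,j=2] 14<15 → i++
[i=1,j=2] 25>15 → j++
[i=1,j=3] 25>17 → j++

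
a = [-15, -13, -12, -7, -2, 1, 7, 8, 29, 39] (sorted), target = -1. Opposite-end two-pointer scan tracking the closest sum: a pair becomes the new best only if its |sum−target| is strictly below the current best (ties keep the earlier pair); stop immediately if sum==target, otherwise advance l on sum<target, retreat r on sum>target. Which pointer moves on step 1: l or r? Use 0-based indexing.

[0,9] -15+39=24 d=25 * → r--

r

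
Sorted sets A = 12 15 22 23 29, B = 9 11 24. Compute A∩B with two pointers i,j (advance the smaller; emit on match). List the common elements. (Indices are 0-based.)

intersection = []

i=0 j=0: 12>9, j++
i=0 j=1: 12>11, j++
i=0 j=2: 12<24, i++
i=1 j=2: 15<24, i++
i=2 j=2: 22<24, i++
i=3 j=2: 23<24, i++
i=4 j=2: 29>24, j++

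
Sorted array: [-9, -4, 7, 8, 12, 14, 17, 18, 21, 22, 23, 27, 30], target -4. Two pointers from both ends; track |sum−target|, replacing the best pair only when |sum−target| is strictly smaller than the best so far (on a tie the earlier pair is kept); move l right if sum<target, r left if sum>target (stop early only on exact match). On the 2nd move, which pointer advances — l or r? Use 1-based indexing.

l=1 r=13: -9+30=21 d=25 *, r--
l=1 r=12: -9+27=18 d=22 *, r--

r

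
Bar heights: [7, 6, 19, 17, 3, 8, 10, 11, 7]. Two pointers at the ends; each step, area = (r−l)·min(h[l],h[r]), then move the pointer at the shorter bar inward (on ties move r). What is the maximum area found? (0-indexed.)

[0,8] min(7,7)*8=56 best=56 * → r--
[0,7] min(7,11)*7=49 best=56 → l++
[1,7] min(6,11)*6=36 best=56 → l++
[2,7] min(19,11)*5=55 best=56 → r--
[2,6] min(19,10)*4=40 best=56 → r--
[2,5] min(19,8)*3=24 best=56 → r--
[2,4] min(19,3)*2=6 best=56 → r--
[2,3] min(19,17)*1=17 best=56 → r--

max area = 56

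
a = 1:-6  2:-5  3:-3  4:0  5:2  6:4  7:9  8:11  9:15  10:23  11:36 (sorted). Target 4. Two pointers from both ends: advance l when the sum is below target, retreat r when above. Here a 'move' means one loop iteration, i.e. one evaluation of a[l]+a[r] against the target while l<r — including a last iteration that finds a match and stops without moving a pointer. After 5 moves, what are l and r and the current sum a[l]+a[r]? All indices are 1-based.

l=2, r=7, sum=4

l=1 r=11: -6+36=30 >4, r--
l=1 r=10: -6+23=17 >4, r--
l=1 r=9: -6+15=9 >4, r--
l=1 r=8: -6+11=5 >4, r--
l=1 r=7: -6+9=3 <4, l++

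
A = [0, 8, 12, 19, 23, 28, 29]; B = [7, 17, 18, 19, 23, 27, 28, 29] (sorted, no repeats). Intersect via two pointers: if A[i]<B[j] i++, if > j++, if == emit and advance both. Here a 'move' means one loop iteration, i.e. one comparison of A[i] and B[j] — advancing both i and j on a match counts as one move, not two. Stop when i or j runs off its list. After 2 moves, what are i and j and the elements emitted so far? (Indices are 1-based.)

i=2, j=2, emitted=[]

[i=1,j=1] 0<7 → i++
[i=2,j=1] 8>7 → j++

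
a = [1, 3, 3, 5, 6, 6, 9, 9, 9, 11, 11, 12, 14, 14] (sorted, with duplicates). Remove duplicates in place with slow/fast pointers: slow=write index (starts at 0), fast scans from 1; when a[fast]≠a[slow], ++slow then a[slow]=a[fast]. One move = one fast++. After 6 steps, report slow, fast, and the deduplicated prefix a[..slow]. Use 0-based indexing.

slow=0 fast=1: a[fast]=3≠a[slow]=1 write a[1]=3, slow++,fast++
slow=1 fast=2: a[fast]=3=a[slow] dup, fast++
slow=1 fast=3: a[fast]=5≠a[slow]=3 write a[2]=5, slow++,fast++
slow=2 fast=4: a[fast]=6≠a[slow]=5 write a[3]=6, slow++,fast++
slow=3 fast=5: a[fast]=6=a[slow] dup, fast++
slow=3 fast=6: a[fast]=9≠a[slow]=6 write a[4]=9, slow++,fast++

slow=4, fast=7, prefix=[1, 3, 5, 6, 9]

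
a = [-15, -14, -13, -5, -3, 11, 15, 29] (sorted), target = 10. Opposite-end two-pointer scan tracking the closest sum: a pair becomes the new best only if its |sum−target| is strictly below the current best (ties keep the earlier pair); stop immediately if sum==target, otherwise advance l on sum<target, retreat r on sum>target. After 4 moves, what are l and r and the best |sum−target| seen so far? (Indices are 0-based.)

l=3, r=6, best |Δ|=4

l=0 r=7: -15+29=14 d=4 *, r--
l=0 r=6: -15+15=0 d=10, l++
l=1 r=6: -14+15=1 d=9, l++
l=2 r=6: -13+15=2 d=8, l++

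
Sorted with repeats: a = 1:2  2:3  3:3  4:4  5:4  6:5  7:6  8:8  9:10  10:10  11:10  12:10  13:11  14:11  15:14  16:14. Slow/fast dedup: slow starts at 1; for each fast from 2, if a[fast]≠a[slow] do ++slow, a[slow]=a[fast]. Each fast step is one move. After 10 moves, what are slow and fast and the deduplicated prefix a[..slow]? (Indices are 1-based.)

slow=7, fast=12, prefix=[2, 3, 4, 5, 6, 8, 10]

slow=1 fast=2: a[fast]=3≠a[slow]=2 write a[2]=3, slow++,fast++
slow=2 fast=3: a[fast]=3=a[slow] dup, fast++
slow=2 fast=4: a[fast]=4≠a[slow]=3 write a[3]=4, slow++,fast++
slow=3 fast=5: a[fast]=4=a[slow] dup, fast++
slow=3 fast=6: a[fast]=5≠a[slow]=4 write a[4]=5, slow++,fast++
slow=4 fast=7: a[fast]=6≠a[slow]=5 write a[5]=6, slow++,fast++
slow=5 fast=8: a[fast]=8≠a[slow]=6 write a[6]=8, slow++,fast++
slow=6 fast=9: a[fast]=10≠a[slow]=8 write a[7]=10, slow++,fast++
slow=7 fast=10: a[fast]=10=a[slow] dup, fast++
slow=7 fast=11: a[fast]=10=a[slow] dup, fast++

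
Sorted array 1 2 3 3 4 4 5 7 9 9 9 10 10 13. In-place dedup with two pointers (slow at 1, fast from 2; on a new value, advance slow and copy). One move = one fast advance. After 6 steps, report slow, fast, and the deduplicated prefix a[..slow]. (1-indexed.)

(s=1,f=2) a[fast]=2≠a[slow]=1 write a[2]=2 → slow++,fast++
(s=2,f=3) a[fast]=3≠a[slow]=2 write a[3]=3 → slow++,fast++
(s=3,f=4) a[fast]=3=a[slow] dup → fast++
(s=3,f=5) a[fast]=4≠a[slow]=3 write a[4]=4 → slow++,fast++
(s=4,f=6) a[fast]=4=a[slow] dup → fast++
(s=4,f=7) a[fast]=5≠a[slow]=4 write a[5]=5 → slow++,fast++

slow=5, fast=8, prefix=[1, 2, 3, 4, 5]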